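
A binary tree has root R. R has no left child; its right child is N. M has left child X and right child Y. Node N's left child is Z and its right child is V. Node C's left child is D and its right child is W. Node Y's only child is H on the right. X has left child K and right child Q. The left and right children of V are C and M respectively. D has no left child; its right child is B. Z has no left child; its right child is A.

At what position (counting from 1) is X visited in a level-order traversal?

Level-order visits nodes level by level from the root, left to right within each level.
Level 0: R
Level 1: N
Level 2: Z, V
Level 3: A, C, M
Level 4: D, W, X, Y
Level 5: B, K, Q, H
Full level-order sequence: R, N, Z, V, A, C, M, D, W, X, Y, B, K, Q, H.

10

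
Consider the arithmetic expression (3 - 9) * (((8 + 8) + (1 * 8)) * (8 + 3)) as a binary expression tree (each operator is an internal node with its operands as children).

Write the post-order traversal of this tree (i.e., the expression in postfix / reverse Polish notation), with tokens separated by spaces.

Post-order on an expression tree gives postfix notation: for each operator, emit left operand, right operand, then the operator.

3 9 - 8 8 + 1 8 * + 8 3 + * *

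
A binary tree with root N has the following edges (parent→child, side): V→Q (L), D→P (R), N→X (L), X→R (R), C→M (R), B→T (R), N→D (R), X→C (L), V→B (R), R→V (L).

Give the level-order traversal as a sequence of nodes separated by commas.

N, X, D, C, R, P, M, V, Q, B, T

Level-order visits nodes level by level from the root, left to right within each level.
Level 0: N
Level 1: X, D
Level 2: C, R, P
Level 3: M, V
Level 4: Q, B
Level 5: T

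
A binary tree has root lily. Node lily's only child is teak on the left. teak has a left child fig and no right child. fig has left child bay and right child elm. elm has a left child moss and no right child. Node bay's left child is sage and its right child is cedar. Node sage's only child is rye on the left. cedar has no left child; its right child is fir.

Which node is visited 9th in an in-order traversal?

In-order visits the left subtree, then the node, then the right subtree.
At lily: go left to teak.
  At teak: go left to fig.
    At fig: go left to bay.
      At bay: go left to sage.
        At sage: go left to rye.
          rye is a leaf — visit rye.
        Visit sage.
        At sage: no right child.
      Visit bay.
      At bay: go right to cedar.
        At cedar: no left child.
        Visit cedar.
        At cedar: go right to fir.
          fir is a leaf — visit fir.
    Visit fig.
    At fig: go right to elm.
      At elm: go left to moss.
        moss is a leaf — visit moss.
      Visit elm.
      At elm: no right child.
  Visit teak.
  At teak: no right child.
Visit lily.
At lily: no right child.
Full in-order sequence: rye, sage, bay, cedar, fir, fig, moss, elm, teak, lily.

teak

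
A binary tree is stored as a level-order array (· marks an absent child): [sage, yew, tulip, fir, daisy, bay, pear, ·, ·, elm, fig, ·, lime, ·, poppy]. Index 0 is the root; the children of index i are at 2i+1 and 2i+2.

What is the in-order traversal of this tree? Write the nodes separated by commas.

In-order visits the left subtree, then the node, then the right subtree.
At sage: go left to yew.
  At yew: go left to fir.
    fir is a leaf — visit fir.
  Visit yew.
  At yew: go right to daisy.
    At daisy: go left to elm.
      elm is a leaf — visit elm.
    Visit daisy.
    At daisy: go right to fig.
      fig is a leaf — visit fig.
Visit sage.
At sage: go right to tulip.
  At tulip: go left to bay.
    At bay: no left child.
    Visit bay.
    At bay: go right to lime.
      lime is a leaf — visit lime.
  Visit tulip.
  At tulip: go right to pear.
    At pear: no left child.
    Visit pear.
    At pear: go right to poppy.
      poppy is a leaf — visit poppy.

fir, yew, elm, daisy, fig, sage, bay, lime, tulip, pear, poppy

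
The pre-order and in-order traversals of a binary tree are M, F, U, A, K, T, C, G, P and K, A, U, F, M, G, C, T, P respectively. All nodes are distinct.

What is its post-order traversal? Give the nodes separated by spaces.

K A U F G C P T M

The first element of pre-order is the root; it splits in-order into left and right subtrees.
Root M: left subtree has 4 nodes {K, A, U, F}, right has 4 {G, C, T, P}.
  Root F: left subtree has 3 nodes {K, A, U}, right has 0 { }.
    Root U: left subtree has 2 nodes {K, A}, right has 0 { }.
      Root A: left subtree has 1 node {K}, right has 0 { }.
  Root T: left subtree has 2 nodes {G, C}, right has 1 {P}.
    Root C: left subtree has 1 node {G}, right has 0 { }.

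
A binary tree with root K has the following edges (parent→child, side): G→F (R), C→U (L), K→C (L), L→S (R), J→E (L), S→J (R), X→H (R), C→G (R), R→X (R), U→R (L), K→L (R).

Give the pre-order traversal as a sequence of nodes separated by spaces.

K C U R X H G F L S J E

Pre-order visits the node, then its left subtree, then its right subtree.
Visit K.
At K: go left to C.
  Visit C.
  At C: go left to U.
    Visit U.
    At U: go left to R.
      Visit R.
      At R: no left child.
      At R: go right to X.
        Visit X.
        At X: no left child.
        At X: go right to H.
          H is a leaf — visit H.
    At U: no right child.
  At C: go right to G.
    Visit G.
    At G: no left child.
    At G: go right to F.
      F is a leaf — visit F.
At K: go right to L.
  Visit L.
  At L: no left child.
  At L: go right to S.
    Visit S.
    At S: no left child.
    At S: go right to J.
      Visit J.
      At J: go left to E.
        E is a leaf — visit E.
      At J: no right child.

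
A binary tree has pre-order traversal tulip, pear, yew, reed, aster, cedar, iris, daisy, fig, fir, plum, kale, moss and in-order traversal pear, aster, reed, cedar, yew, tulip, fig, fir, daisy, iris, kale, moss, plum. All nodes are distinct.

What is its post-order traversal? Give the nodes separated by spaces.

The first element of pre-order is the root; it splits in-order into left and right subtrees.
Root tulip: left subtree has 5 nodes {pear, aster, reed, cedar, yew}, right has 7 {fig, fir, daisy, iris, kale, moss, plum}.
  Root pear: left subtree has 0 nodes { }, right has 4 {aster, reed, cedar, yew}.
    Root yew: left subtree has 3 nodes {aster, reed, cedar}, right has 0 { }.
      Root reed: left subtree has 1 node {aster}, right has 1 {cedar}.
  Root iris: left subtree has 3 nodes {fig, fir, daisy}, right has 3 {kale, moss, plum}.
    Root daisy: left subtree has 2 nodes {fig, fir}, right has 0 { }.
      Root fig: left subtree has 0 nodes { }, right has 1 {fir}.
    Root plum: left subtree has 2 nodes {kale, moss}, right has 0 { }.
      Root kale: left subtree has 0 nodes { }, right has 1 {moss}.

aster cedar reed yew pear fir fig daisy moss kale plum iris tulip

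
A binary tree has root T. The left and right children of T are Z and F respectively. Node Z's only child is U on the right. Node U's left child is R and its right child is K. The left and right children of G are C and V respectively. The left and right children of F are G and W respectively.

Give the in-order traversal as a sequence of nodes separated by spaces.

Z R U K T C G V F W

In-order visits the left subtree, then the node, then the right subtree.
At T: go left to Z.
  At Z: no left child.
  Visit Z.
  At Z: go right to U.
    At U: go left to R.
      R is a leaf — visit R.
    Visit U.
    At U: go right to K.
      K is a leaf — visit K.
Visit T.
At T: go right to F.
  At F: go left to G.
    At G: go left to C.
      C is a leaf — visit C.
    Visit G.
    At G: go right to V.
      V is a leaf — visit V.
  Visit F.
  At F: go right to W.
    W is a leaf — visit W.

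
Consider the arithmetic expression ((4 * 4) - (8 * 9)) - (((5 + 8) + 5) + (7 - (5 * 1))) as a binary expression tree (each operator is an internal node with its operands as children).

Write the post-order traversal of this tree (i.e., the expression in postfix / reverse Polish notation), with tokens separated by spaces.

Post-order on an expression tree gives postfix notation: for each operator, emit left operand, right operand, then the operator.

4 4 * 8 9 * - 5 8 + 5 + 7 5 1 * - + -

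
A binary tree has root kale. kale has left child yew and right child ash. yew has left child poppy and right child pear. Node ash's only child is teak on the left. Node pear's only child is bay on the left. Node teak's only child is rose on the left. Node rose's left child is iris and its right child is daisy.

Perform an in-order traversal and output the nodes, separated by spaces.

poppy yew bay pear kale iris rose daisy teak ash

In-order visits the left subtree, then the node, then the right subtree.
At kale: go left to yew.
  At yew: go left to poppy.
    poppy is a leaf — visit poppy.
  Visit yew.
  At yew: go right to pear.
    At pear: go left to bay.
      bay is a leaf — visit bay.
    Visit pear.
    At pear: no right child.
Visit kale.
At kale: go right to ash.
  At ash: go left to teak.
    At teak: go left to rose.
      At rose: go left to iris.
        iris is a leaf — visit iris.
      Visit rose.
      At rose: go right to daisy.
        daisy is a leaf — visit daisy.
    Visit teak.
    At teak: no right child.
  Visit ash.
  At ash: no right child.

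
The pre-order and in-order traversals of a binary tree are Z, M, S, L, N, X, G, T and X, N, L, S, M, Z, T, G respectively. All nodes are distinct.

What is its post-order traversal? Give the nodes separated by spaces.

X N L S M T G Z

The first element of pre-order is the root; it splits in-order into left and right subtrees.
Root Z: left subtree has 5 nodes {X, N, L, S, M}, right has 2 {T, G}.
  Root M: left subtree has 4 nodes {X, N, L, S}, right has 0 { }.
    Root S: left subtree has 3 nodes {X, N, L}, right has 0 { }.
      Root L: left subtree has 2 nodes {X, N}, right has 0 { }.
        Root N: left subtree has 1 node {X}, right has 0 { }.
  Root G: left subtree has 1 node {T}, right has 0 { }.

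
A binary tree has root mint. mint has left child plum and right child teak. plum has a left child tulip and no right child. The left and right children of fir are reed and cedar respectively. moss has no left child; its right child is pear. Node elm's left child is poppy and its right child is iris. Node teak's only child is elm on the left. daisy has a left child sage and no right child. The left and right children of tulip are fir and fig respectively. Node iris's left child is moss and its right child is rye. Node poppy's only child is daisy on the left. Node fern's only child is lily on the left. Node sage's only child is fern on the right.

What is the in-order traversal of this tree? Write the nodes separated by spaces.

reed fir cedar tulip fig plum mint sage lily fern daisy poppy elm moss pear iris rye teak

In-order visits the left subtree, then the node, then the right subtree.
At mint: go left to plum.
  At plum: go left to tulip.
    At tulip: go left to fir.
      At fir: go left to reed.
        reed is a leaf — visit reed.
      Visit fir.
      At fir: go right to cedar.
        cedar is a leaf — visit cedar.
    Visit tulip.
    At tulip: go right to fig.
      fig is a leaf — visit fig.
  Visit plum.
  At plum: no right child.
Visit mint.
At mint: go right to teak.
  At teak: go left to elm.
    At elm: go left to poppy.
      At poppy: go left to daisy.
        At daisy: go left to sage.
          At sage: no left child.
          Visit sage.
          At sage: go right to fern.
            At fern: go left to lily.
              lily is a leaf — visit lily.
            Visit fern.
            At fern: no right child.
        Visit daisy.
        At daisy: no right child.
      Visit poppy.
      At poppy: no right child.
    Visit elm.
    At elm: go right to iris.
      At iris: go left to moss.
        At moss: no left child.
        Visit moss.
        At moss: go right to pear.
          pear is a leaf — visit pear.
      Visit iris.
      At iris: go right to rye.
        rye is a leaf — visit rye.
  Visit teak.
  At teak: no right child.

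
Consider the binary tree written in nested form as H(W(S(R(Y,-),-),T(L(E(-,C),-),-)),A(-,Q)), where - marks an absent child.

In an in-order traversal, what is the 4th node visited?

W

In-order visits the left subtree, then the node, then the right subtree.
At H: go left to W.
  At W: go left to S.
    At S: go left to R.
      At R: go left to Y.
        Y is a leaf — visit Y.
      Visit R.
      At R: no right child.
    Visit S.
    At S: no right child.
  Visit W.
  At W: go right to T.
    At T: go left to L.
      At L: go left to E.
        At E: no left child.
        Visit E.
        At E: go right to C.
          C is a leaf — visit C.
      Visit L.
      At L: no right child.
    Visit T.
    At T: no right child.
Visit H.
At H: go right to A.
  At A: no left child.
  Visit A.
  At A: go right to Q.
    Q is a leaf — visit Q.
Full in-order sequence: Y, R, S, W, E, C, L, T, H, A, Q.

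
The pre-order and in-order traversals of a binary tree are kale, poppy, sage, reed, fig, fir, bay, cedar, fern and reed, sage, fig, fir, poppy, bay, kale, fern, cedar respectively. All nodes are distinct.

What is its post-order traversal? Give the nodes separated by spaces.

reed fir fig sage bay poppy fern cedar kale

The first element of pre-order is the root; it splits in-order into left and right subtrees.
Root kale: left subtree has 6 nodes {reed, sage, fig, fir, poppy, bay}, right has 2 {fern, cedar}.
  Root poppy: left subtree has 4 nodes {reed, sage, fig, fir}, right has 1 {bay}.
    Root sage: left subtree has 1 node {reed}, right has 2 {fig, fir}.
      Root fig: left subtree has 0 nodes { }, right has 1 {fir}.
  Root cedar: left subtree has 1 node {fern}, right has 0 { }.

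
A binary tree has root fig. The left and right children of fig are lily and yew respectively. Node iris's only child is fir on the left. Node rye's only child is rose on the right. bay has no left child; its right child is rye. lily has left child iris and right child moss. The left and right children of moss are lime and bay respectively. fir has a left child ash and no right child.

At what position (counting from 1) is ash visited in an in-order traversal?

In-order visits the left subtree, then the node, then the right subtree.
At fig: go left to lily.
  At lily: go left to iris.
    At iris: go left to fir.
      At fir: go left to ash.
        ash is a leaf — visit ash.
      Visit fir.
      At fir: no right child.
    Visit iris.
    At iris: no right child.
  Visit lily.
  At lily: go right to moss.
    At moss: go left to lime.
      lime is a leaf — visit lime.
    Visit moss.
    At moss: go right to bay.
      At bay: no left child.
      Visit bay.
      At bay: go right to rye.
        At rye: no left child.
        Visit rye.
        At rye: go right to rose.
          rose is a leaf — visit rose.
Visit fig.
At fig: go right to yew.
  yew is a leaf — visit yew.
Full in-order sequence: ash, fir, iris, lily, lime, moss, bay, rye, rose, fig, yew.

1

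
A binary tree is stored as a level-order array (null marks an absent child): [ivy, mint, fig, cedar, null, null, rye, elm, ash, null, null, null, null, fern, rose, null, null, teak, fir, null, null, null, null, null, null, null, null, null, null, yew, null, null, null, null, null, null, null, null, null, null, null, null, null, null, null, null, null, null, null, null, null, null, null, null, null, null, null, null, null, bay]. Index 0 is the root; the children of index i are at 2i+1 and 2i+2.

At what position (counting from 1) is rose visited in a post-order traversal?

Post-order visits the left subtree, then the right subtree, then the node.
At ivy: go left to mint.
  At mint: go left to cedar.
    At cedar: go left to elm.
      elm is a leaf — visit elm.
    At cedar: go right to ash.
      At ash: go left to teak.
        teak is a leaf — visit teak.
      At ash: go right to fir.
        fir is a leaf — visit fir.
      Visit ash.
    Visit cedar.
  At mint: no right child.
  Visit mint.
At ivy: go right to fig.
  At fig: no left child.
  At fig: go right to rye.
    At rye: go left to fern.
      fern is a leaf — visit fern.
    At rye: go right to rose.
      At rose: go left to yew.
        At yew: go left to bay.
          bay is a leaf — visit bay.
        At yew: no right child.
        Visit yew.
      At rose: no right child.
      Visit rose.
    Visit rye.
  Visit fig.
Visit ivy.
Full post-order sequence: elm, teak, fir, ash, cedar, mint, fern, bay, yew, rose, rye, fig, ivy.

10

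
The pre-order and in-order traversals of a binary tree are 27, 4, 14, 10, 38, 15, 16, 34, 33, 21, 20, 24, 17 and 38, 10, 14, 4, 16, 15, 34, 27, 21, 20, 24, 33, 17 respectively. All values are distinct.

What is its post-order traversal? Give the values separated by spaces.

The first element of pre-order is the root; it splits in-order into left and right subtrees.
Root 27: left subtree has 7 nodes {38, 10, 14, 4, 16, 15, 34}, right has 5 {21, 20, 24, 33, 17}.
  Root 4: left subtree has 3 nodes {38, 10, 14}, right has 3 {16, 15, 34}.
    Root 14: left subtree has 2 nodes {38, 10}, right has 0 { }.
      Root 10: left subtree has 1 node {38}, right has 0 { }.
    Root 15: left subtree has 1 node {16}, right has 1 {34}.
  Root 33: left subtree has 3 nodes {21, 20, 24}, right has 1 {17}.
    Root 21: left subtree has 0 nodes { }, right has 2 {20, 24}.
      Root 20: left subtree has 0 nodes { }, right has 1 {24}.

38 10 14 16 34 15 4 24 20 21 17 33 27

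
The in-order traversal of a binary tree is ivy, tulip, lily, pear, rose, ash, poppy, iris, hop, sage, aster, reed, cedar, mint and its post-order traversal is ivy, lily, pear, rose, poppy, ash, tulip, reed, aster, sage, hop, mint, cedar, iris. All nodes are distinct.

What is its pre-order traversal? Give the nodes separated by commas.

The last element of post-order is the root; it splits in-order into left and right subtrees.
Root iris: left subtree has 7 nodes {ivy, tulip, lily, pear, rose, ash, poppy}, right has 6 {hop, sage, aster, reed, cedar, mint}.
  Root tulip: left subtree has 1 node {ivy}, right has 5 {lily, pear, rose, ash, poppy}.
    Root ash: left subtree has 3 nodes {lily, pear, rose}, right has 1 {poppy}.
      Root rose: left subtree has 2 nodes {lily, pear}, right has 0 { }.
        Root pear: left subtree has 1 node {lily}, right has 0 { }.
  Root cedar: left subtree has 4 nodes {hop, sage, aster, reed}, right has 1 {mint}.
    Root hop: left subtree has 0 nodes { }, right has 3 {sage, aster, reed}.
      Root sage: left subtree has 0 nodes { }, right has 2 {aster, reed}.
        Root aster: left subtree has 0 nodes { }, right has 1 {reed}.

iris, tulip, ivy, ash, rose, pear, lily, poppy, cedar, hop, sage, aster, reed, mint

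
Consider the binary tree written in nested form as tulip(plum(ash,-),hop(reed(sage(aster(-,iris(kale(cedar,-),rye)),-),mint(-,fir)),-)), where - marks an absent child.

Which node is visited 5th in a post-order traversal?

rye

Post-order visits the left subtree, then the right subtree, then the node.
At tulip: go left to plum.
  At plum: go left to ash.
    ash is a leaf — visit ash.
  At plum: no right child.
  Visit plum.
At tulip: go right to hop.
  At hop: go left to reed.
    At reed: go left to sage.
      At sage: go left to aster.
        At aster: no left child.
        At aster: go right to iris.
          At iris: go left to kale.
            At kale: go left to cedar.
              cedar is a leaf — visit cedar.
            At kale: no right child.
            Visit kale.
          At iris: go right to rye.
            rye is a leaf — visit rye.
          Visit iris.
        Visit aster.
      At sage: no right child.
      Visit sage.
    At reed: go right to mint.
      At mint: no left child.
      At mint: go right to fir.
        fir is a leaf — visit fir.
      Visit mint.
    Visit reed.
  At hop: no right child.
  Visit hop.
Visit tulip.
Full post-order sequence: ash, plum, cedar, kale, rye, iris, aster, sage, fir, mint, reed, hop, tulip.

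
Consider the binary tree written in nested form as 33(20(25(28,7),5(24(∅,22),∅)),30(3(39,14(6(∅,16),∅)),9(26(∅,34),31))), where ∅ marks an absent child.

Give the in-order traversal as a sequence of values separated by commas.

In-order visits the left subtree, then the node, then the right subtree.
At 33: go left to 20.
  At 20: go left to 25.
    At 25: go left to 28.
      28 is a leaf — visit 28.
    Visit 25.
    At 25: go right to 7.
      7 is a leaf — visit 7.
  Visit 20.
  At 20: go right to 5.
    At 5: go left to 24.
      At 24: no left child.
      Visit 24.
      At 24: go right to 22.
        22 is a leaf — visit 22.
    Visit 5.
    At 5: no right child.
Visit 33.
At 33: go right to 30.
  At 30: go left to 3.
    At 3: go left to 39.
      39 is a leaf — visit 39.
    Visit 3.
    At 3: go right to 14.
      At 14: go left to 6.
        At 6: no left child.
        Visit 6.
        At 6: go right to 16.
          16 is a leaf — visit 16.
      Visit 14.
      At 14: no right child.
  Visit 30.
  At 30: go right to 9.
    At 9: go left to 26.
      At 26: no left child.
      Visit 26.
      At 26: go right to 34.
        34 is a leaf — visit 34.
    Visit 9.
    At 9: go right to 31.
      31 is a leaf — visit 31.

28, 25, 7, 20, 24, 22, 5, 33, 39, 3, 6, 16, 14, 30, 26, 34, 9, 31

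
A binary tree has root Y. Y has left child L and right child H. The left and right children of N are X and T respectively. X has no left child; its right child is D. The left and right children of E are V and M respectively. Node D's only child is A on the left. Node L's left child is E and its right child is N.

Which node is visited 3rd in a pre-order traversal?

Pre-order visits the node, then its left subtree, then its right subtree.
Visit Y.
At Y: go left to L.
  Visit L.
  At L: go left to E.
    Visit E.
    At E: go left to V.
      V is a leaf — visit V.
    At E: go right to M.
      M is a leaf — visit M.
  At L: go right to N.
    Visit N.
    At N: go left to X.
      Visit X.
      At X: no left child.
      At X: go right to D.
        Visit D.
        At D: go left to A.
          A is a leaf — visit A.
        At D: no right child.
    At N: go right to T.
      T is a leaf — visit T.
At Y: go right to H.
  H is a leaf — visit H.
Full pre-order sequence: Y, L, E, V, M, N, X, D, A, T, H.

E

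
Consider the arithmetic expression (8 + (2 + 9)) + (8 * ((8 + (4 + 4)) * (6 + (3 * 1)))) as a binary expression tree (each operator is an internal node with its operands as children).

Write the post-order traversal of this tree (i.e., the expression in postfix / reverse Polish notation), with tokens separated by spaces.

8 2 9 + + 8 8 4 4 + + 6 3 1 * + * * +

Post-order on an expression tree gives postfix notation: for each operator, emit left operand, right operand, then the operator.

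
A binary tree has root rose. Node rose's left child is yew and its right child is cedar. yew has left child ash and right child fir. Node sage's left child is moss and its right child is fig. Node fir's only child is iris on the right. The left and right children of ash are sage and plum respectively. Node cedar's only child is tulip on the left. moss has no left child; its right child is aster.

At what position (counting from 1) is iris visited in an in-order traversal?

9

In-order visits the left subtree, then the node, then the right subtree.
At rose: go left to yew.
  At yew: go left to ash.
    At ash: go left to sage.
      At sage: go left to moss.
        At moss: no left child.
        Visit moss.
        At moss: go right to aster.
          aster is a leaf — visit aster.
      Visit sage.
      At sage: go right to fig.
        fig is a leaf — visit fig.
    Visit ash.
    At ash: go right to plum.
      plum is a leaf — visit plum.
  Visit yew.
  At yew: go right to fir.
    At fir: no left child.
    Visit fir.
    At fir: go right to iris.
      iris is a leaf — visit iris.
Visit rose.
At rose: go right to cedar.
  At cedar: go left to tulip.
    tulip is a leaf — visit tulip.
  Visit cedar.
  At cedar: no right child.
Full in-order sequence: moss, aster, sage, fig, ash, plum, yew, fir, iris, rose, tulip, cedar.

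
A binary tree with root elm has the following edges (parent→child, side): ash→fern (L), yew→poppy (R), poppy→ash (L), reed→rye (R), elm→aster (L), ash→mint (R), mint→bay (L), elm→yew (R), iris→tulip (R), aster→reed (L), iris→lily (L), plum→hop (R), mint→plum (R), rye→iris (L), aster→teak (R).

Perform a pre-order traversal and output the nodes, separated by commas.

Pre-order visits the node, then its left subtree, then its right subtree.
Visit elm.
At elm: go left to aster.
  Visit aster.
  At aster: go left to reed.
    Visit reed.
    At reed: no left child.
    At reed: go right to rye.
      Visit rye.
      At rye: go left to iris.
        Visit iris.
        At iris: go left to lily.
          lily is a leaf — visit lily.
        At iris: go right to tulip.
          tulip is a leaf — visit tulip.
      At rye: no right child.
  At aster: go right to teak.
    teak is a leaf — visit teak.
At elm: go right to yew.
  Visit yew.
  At yew: no left child.
  At yew: go right to poppy.
    Visit poppy.
    At poppy: go left to ash.
      Visit ash.
      At ash: go left to fern.
        fern is a leaf — visit fern.
      At ash: go right to mint.
        Visit mint.
        At mint: go left to bay.
          bay is a leaf — visit bay.
        At mint: go right to plum.
          Visit plum.
          At plum: no left child.
          At plum: go right to hop.
            hop is a leaf — visit hop.
    At poppy: no right child.

elm, aster, reed, rye, iris, lily, tulip, teak, yew, poppy, ash, fern, mint, bay, plum, hop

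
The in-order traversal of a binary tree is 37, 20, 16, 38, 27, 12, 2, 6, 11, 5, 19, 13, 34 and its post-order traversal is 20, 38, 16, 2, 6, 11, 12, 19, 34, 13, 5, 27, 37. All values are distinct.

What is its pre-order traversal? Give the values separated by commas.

37, 27, 16, 20, 38, 5, 12, 11, 6, 2, 13, 19, 34

The last element of post-order is the root; it splits in-order into left and right subtrees.
Root 37: left subtree has 0 nodes { }, right has 12 {20, 16, 38, 27, 12, 2, 6, 11, 5, 19, 13, 34}.
  Root 27: left subtree has 3 nodes {20, 16, 38}, right has 8 {12, 2, 6, 11, 5, 19, 13, 34}.
    Root 16: left subtree has 1 node {20}, right has 1 {38}.
    Root 5: left subtree has 4 nodes {12, 2, 6, 11}, right has 3 {19, 13, 34}.
      Root 12: left subtree has 0 nodes { }, right has 3 {2, 6, 11}.
        Root 11: left subtree has 2 nodes {2, 6}, right has 0 { }.
          Root 6: left subtree has 1 node {2}, right has 0 { }.
      Root 13: left subtree has 1 node {19}, right has 1 {34}.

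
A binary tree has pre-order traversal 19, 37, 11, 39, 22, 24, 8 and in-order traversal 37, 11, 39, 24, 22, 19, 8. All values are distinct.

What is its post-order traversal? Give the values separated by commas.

24, 22, 39, 11, 37, 8, 19

The first element of pre-order is the root; it splits in-order into left and right subtrees.
Root 19: left subtree has 5 nodes {37, 11, 39, 24, 22}, right has 1 {8}.
  Root 37: left subtree has 0 nodes { }, right has 4 {11, 39, 24, 22}.
    Root 11: left subtree has 0 nodes { }, right has 3 {39, 24, 22}.
      Root 39: left subtree has 0 nodes { }, right has 2 {24, 22}.
        Root 22: left subtree has 1 node {24}, right has 0 { }.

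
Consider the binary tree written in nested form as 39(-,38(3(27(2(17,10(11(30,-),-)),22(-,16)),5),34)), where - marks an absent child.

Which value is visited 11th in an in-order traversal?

5

In-order visits the left subtree, then the node, then the right subtree.
At 39: no left child.
Visit 39.
At 39: go right to 38.
  At 38: go left to 3.
    At 3: go left to 27.
      At 27: go left to 2.
        At 2: go left to 17.
          17 is a leaf — visit 17.
        Visit 2.
        At 2: go right to 10.
          At 10: go left to 11.
            At 11: go left to 30.
              30 is a leaf — visit 30.
            Visit 11.
            At 11: no right child.
          Visit 10.
          At 10: no right child.
      Visit 27.
      At 27: go right to 22.
        At 22: no left child.
        Visit 22.
        At 22: go right to 16.
          16 is a leaf — visit 16.
    Visit 3.
    At 3: go right to 5.
      5 is a leaf — visit 5.
  Visit 38.
  At 38: go right to 34.
    34 is a leaf — visit 34.
Full in-order sequence: 39, 17, 2, 30, 11, 10, 27, 22, 16, 3, 5, 38, 34.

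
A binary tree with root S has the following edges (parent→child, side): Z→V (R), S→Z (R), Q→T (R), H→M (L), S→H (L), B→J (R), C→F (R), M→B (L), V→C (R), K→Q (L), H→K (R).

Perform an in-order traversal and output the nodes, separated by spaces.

In-order visits the left subtree, then the node, then the right subtree.
At S: go left to H.
  At H: go left to M.
    At M: go left to B.
      At B: no left child.
      Visit B.
      At B: go right to J.
        J is a leaf — visit J.
    Visit M.
    At M: no right child.
  Visit H.
  At H: go right to K.
    At K: go left to Q.
      At Q: no left child.
      Visit Q.
      At Q: go right to T.
        T is a leaf — visit T.
    Visit K.
    At K: no right child.
Visit S.
At S: go right to Z.
  At Z: no left child.
  Visit Z.
  At Z: go right to V.
    At V: no left child.
    Visit V.
    At V: go right to C.
      At C: no left child.
      Visit C.
      At C: go right to F.
        F is a leaf — visit F.

B J M H Q T K S Z V C F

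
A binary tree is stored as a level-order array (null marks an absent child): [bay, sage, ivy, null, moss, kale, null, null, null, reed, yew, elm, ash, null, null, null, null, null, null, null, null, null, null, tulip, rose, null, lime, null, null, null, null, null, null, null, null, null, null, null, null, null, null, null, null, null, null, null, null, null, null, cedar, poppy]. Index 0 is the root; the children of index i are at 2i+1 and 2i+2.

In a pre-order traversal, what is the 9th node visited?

Pre-order visits the node, then its left subtree, then its right subtree.
Visit bay.
At bay: go left to sage.
  Visit sage.
  At sage: no left child.
  At sage: go right to moss.
    Visit moss.
    At moss: go left to reed.
      reed is a leaf — visit reed.
    At moss: go right to yew.
      yew is a leaf — visit yew.
At bay: go right to ivy.
  Visit ivy.
  At ivy: go left to kale.
    Visit kale.
    At kale: go left to elm.
      Visit elm.
      At elm: go left to tulip.
        tulip is a leaf — visit tulip.
      At elm: go right to rose.
        Visit rose.
        At rose: go left to cedar.
          cedar is a leaf — visit cedar.
        At rose: go right to poppy.
          poppy is a leaf — visit poppy.
    At kale: go right to ash.
      Visit ash.
      At ash: no left child.
      At ash: go right to lime.
        lime is a leaf — visit lime.
  At ivy: no right child.
Full pre-order sequence: bay, sage, moss, reed, yew, ivy, kale, elm, tulip, rose, cedar, poppy, ash, lime.

tulip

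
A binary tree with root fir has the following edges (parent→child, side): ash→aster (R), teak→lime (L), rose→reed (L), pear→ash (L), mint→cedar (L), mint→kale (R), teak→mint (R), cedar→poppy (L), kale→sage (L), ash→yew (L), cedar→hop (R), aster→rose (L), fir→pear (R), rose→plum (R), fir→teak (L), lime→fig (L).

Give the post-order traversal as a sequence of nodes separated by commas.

fig, lime, poppy, hop, cedar, sage, kale, mint, teak, yew, reed, plum, rose, aster, ash, pear, fir

Post-order visits the left subtree, then the right subtree, then the node.
At fir: go left to teak.
  At teak: go left to lime.
    At lime: go left to fig.
      fig is a leaf — visit fig.
    At lime: no right child.
    Visit lime.
  At teak: go right to mint.
    At mint: go left to cedar.
      At cedar: go left to poppy.
        poppy is a leaf — visit poppy.
      At cedar: go right to hop.
        hop is a leaf — visit hop.
      Visit cedar.
    At mint: go right to kale.
      At kale: go left to sage.
        sage is a leaf — visit sage.
      At kale: no right child.
      Visit kale.
    Visit mint.
  Visit teak.
At fir: go right to pear.
  At pear: go left to ash.
    At ash: go left to yew.
      yew is a leaf — visit yew.
    At ash: go right to aster.
      At aster: go left to rose.
        At rose: go left to reed.
          reed is a leaf — visit reed.
        At rose: go right to plum.
          plum is a leaf — visit plum.
        Visit rose.
      At aster: no right child.
      Visit aster.
    Visit ash.
  At pear: no right child.
  Visit pear.
Visit fir.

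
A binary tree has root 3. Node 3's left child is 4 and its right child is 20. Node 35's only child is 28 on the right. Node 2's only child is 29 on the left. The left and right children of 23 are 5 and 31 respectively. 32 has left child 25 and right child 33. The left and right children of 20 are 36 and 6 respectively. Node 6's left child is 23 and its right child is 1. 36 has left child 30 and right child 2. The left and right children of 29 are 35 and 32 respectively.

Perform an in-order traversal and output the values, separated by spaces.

4 3 30 36 35 28 29 25 32 33 2 20 5 23 31 6 1

In-order visits the left subtree, then the node, then the right subtree.
At 3: go left to 4.
  4 is a leaf — visit 4.
Visit 3.
At 3: go right to 20.
  At 20: go left to 36.
    At 36: go left to 30.
      30 is a leaf — visit 30.
    Visit 36.
    At 36: go right to 2.
      At 2: go left to 29.
        At 29: go left to 35.
          At 35: no left child.
          Visit 35.
          At 35: go right to 28.
            28 is a leaf — visit 28.
        Visit 29.
        At 29: go right to 32.
          At 32: go left to 25.
            25 is a leaf — visit 25.
          Visit 32.
          At 32: go right to 33.
            33 is a leaf — visit 33.
      Visit 2.
      At 2: no right child.
  Visit 20.
  At 20: go right to 6.
    At 6: go left to 23.
      At 23: go left to 5.
        5 is a leaf — visit 5.
      Visit 23.
      At 23: go right to 31.
        31 is a leaf — visit 31.
    Visit 6.
    At 6: go right to 1.
      1 is a leaf — visit 1.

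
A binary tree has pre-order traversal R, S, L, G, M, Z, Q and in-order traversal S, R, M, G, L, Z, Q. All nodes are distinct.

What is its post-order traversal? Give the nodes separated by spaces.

S M G Q Z L R

The first element of pre-order is the root; it splits in-order into left and right subtrees.
Root R: left subtree has 1 node {S}, right has 5 {M, G, L, Z, Q}.
  Root L: left subtree has 2 nodes {M, G}, right has 2 {Z, Q}.
    Root G: left subtree has 1 node {M}, right has 0 { }.
    Root Z: left subtree has 0 nodes { }, right has 1 {Q}.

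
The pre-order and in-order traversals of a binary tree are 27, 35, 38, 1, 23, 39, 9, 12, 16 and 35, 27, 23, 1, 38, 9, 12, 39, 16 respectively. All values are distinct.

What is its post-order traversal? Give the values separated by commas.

The first element of pre-order is the root; it splits in-order into left and right subtrees.
Root 27: left subtree has 1 node {35}, right has 7 {23, 1, 38, 9, 12, 39, 16}.
  Root 38: left subtree has 2 nodes {23, 1}, right has 4 {9, 12, 39, 16}.
    Root 1: left subtree has 1 node {23}, right has 0 { }.
    Root 39: left subtree has 2 nodes {9, 12}, right has 1 {16}.
      Root 9: left subtree has 0 nodes { }, right has 1 {12}.

35, 23, 1, 12, 9, 16, 39, 38, 27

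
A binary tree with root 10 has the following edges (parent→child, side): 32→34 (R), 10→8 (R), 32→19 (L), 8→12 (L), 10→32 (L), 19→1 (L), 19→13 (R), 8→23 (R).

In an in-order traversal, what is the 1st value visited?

1

In-order visits the left subtree, then the node, then the right subtree.
At 10: go left to 32.
  At 32: go left to 19.
    At 19: go left to 1.
      1 is a leaf — visit 1.
    Visit 19.
    At 19: go right to 13.
      13 is a leaf — visit 13.
  Visit 32.
  At 32: go right to 34.
    34 is a leaf — visit 34.
Visit 10.
At 10: go right to 8.
  At 8: go left to 12.
    12 is a leaf — visit 12.
  Visit 8.
  At 8: go right to 23.
    23 is a leaf — visit 23.
Full in-order sequence: 1, 19, 13, 32, 34, 10, 12, 8, 23.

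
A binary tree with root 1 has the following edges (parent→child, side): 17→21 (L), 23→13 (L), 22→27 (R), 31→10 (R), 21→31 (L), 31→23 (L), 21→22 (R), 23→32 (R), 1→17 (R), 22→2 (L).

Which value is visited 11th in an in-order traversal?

In-order visits the left subtree, then the node, then the right subtree.
At 1: no left child.
Visit 1.
At 1: go right to 17.
  At 17: go left to 21.
    At 21: go left to 31.
      At 31: go left to 23.
        At 23: go left to 13.
          13 is a leaf — visit 13.
        Visit 23.
        At 23: go right to 32.
          32 is a leaf — visit 32.
      Visit 31.
      At 31: go right to 10.
        10 is a leaf — visit 10.
    Visit 21.
    At 21: go right to 22.
      At 22: go left to 2.
        2 is a leaf — visit 2.
      Visit 22.
      At 22: go right to 27.
        27 is a leaf — visit 27.
  Visit 17.
  At 17: no right child.
Full in-order sequence: 1, 13, 23, 32, 31, 10, 21, 2, 22, 27, 17.

17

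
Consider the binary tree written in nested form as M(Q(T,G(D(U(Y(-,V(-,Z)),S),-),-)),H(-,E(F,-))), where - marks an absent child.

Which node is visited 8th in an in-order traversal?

D

In-order visits the left subtree, then the node, then the right subtree.
At M: go left to Q.
  At Q: go left to T.
    T is a leaf — visit T.
  Visit Q.
  At Q: go right to G.
    At G: go left to D.
      At D: go left to U.
        At U: go left to Y.
          At Y: no left child.
          Visit Y.
          At Y: go right to V.
            At V: no left child.
            Visit V.
            At V: go right to Z.
              Z is a leaf — visit Z.
        Visit U.
        At U: go right to S.
          S is a leaf — visit S.
      Visit D.
      At D: no right child.
    Visit G.
    At G: no right child.
Visit M.
At M: go right to H.
  At H: no left child.
  Visit H.
  At H: go right to E.
    At E: go left to F.
      F is a leaf — visit F.
    Visit E.
    At E: no right child.
Full in-order sequence: T, Q, Y, V, Z, U, S, D, G, M, H, F, E.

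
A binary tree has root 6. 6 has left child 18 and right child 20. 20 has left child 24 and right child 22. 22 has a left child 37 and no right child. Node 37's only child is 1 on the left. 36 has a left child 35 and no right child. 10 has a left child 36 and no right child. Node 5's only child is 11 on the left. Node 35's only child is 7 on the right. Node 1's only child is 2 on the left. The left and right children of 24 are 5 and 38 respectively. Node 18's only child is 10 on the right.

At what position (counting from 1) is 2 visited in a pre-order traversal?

Pre-order visits the node, then its left subtree, then its right subtree.
Visit 6.
At 6: go left to 18.
  Visit 18.
  At 18: no left child.
  At 18: go right to 10.
    Visit 10.
    At 10: go left to 36.
      Visit 36.
      At 36: go left to 35.
        Visit 35.
        At 35: no left child.
        At 35: go right to 7.
          7 is a leaf — visit 7.
      At 36: no right child.
    At 10: no right child.
At 6: go right to 20.
  Visit 20.
  At 20: go left to 24.
    Visit 24.
    At 24: go left to 5.
      Visit 5.
      At 5: go left to 11.
        11 is a leaf — visit 11.
      At 5: no right child.
    At 24: go right to 38.
      38 is a leaf — visit 38.
  At 20: go right to 22.
    Visit 22.
    At 22: go left to 37.
      Visit 37.
      At 37: go left to 1.
        Visit 1.
        At 1: go left to 2.
          2 is a leaf — visit 2.
        At 1: no right child.
      At 37: no right child.
    At 22: no right child.
Full pre-order sequence: 6, 18, 10, 36, 35, 7, 20, 24, 5, 11, 38, 22, 37, 1, 2.

15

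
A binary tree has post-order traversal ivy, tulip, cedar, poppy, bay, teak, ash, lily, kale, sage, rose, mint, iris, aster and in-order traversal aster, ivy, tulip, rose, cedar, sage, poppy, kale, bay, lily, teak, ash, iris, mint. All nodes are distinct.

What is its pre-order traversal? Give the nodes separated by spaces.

aster iris rose tulip ivy sage cedar kale poppy lily bay ash teak mint

The last element of post-order is the root; it splits in-order into left and right subtrees.
Root aster: left subtree has 0 nodes { }, right has 13 {ivy, tulip, rose, cedar, sage, poppy, kale, bay, lily, teak, ash, iris, mint}.
  Root iris: left subtree has 11 nodes {ivy, tulip, rose, cedar, sage, poppy, kale, bay, lily, teak, ash}, right has 1 {mint}.
    Root rose: left subtree has 2 nodes {ivy, tulip}, right has 8 {cedar, sage, poppy, kale, bay, lily, teak, ash}.
      Root tulip: left subtree has 1 node {ivy}, right has 0 { }.
      Root sage: left subtree has 1 node {cedar}, right has 6 {poppy, kale, bay, lily, teak, ash}.
        Root kale: left subtree has 1 node {poppy}, right has 4 {bay, lily, teak, ash}.
          Root lily: left subtree has 1 node {bay}, right has 2 {teak, ash}.
            Root ash: left subtree has 1 node {teak}, right has 0 { }.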